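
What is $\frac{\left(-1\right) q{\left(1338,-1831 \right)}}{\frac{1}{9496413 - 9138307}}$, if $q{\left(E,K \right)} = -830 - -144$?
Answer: $245660716$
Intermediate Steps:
$q{\left(E,K \right)} = -686$ ($q{\left(E,K \right)} = -830 + 144 = -686$)
$\frac{\left(-1\right) q{\left(1338,-1831 \right)}}{\frac{1}{9496413 - 9138307}} = \frac{\left(-1\right) \left(-686\right)}{\frac{1}{9496413 - 9138307}} = \frac{686}{\frac{1}{358106}} = 686 \frac{1}{\frac{1}{358106}} = 686 \cdot 358106 = 245660716$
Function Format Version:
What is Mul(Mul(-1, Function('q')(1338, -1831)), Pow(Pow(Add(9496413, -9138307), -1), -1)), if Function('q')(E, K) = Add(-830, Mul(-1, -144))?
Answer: 245660716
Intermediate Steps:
Function('q')(E, K) = -686 (Function('q')(E, K) = Add(-830, 144) = -686)
Mul(Mul(-1, Function('q')(1338, -1831)), Pow(Pow(Add(9496413, -9138307), -1), -1)) = Mul(Mul(-1, -686), Pow(Pow(Add(9496413, -9138307), -1), -1)) = Mul(686, Pow(Pow(358106, -1), -1)) = Mul(686, Pow(Rational(1, 358106), -1)) = Mul(686, 358106) = 245660716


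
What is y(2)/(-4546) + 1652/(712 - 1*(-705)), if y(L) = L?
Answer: 3753579/3220841 ≈ 1.1654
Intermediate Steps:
y(2)/(-4546) + 1652/(712 - 1*(-705)) = 2/(-4546) + 1652/(712 - 1*(-705)) = 2*(-1/4546) + 1652/(712 + 705) = -1/2273 + 1652/1417 = 3753579/3220841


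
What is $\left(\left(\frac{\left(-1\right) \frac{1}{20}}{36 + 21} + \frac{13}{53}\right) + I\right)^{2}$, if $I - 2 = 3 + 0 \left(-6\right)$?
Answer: $\frac{100404695689}{3650576400} \approx 27.504$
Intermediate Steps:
$I = 5$ ($I = 2 + \left(3 + 0 \left(-6\right)\right) = 2 + \left(3 + 0\right) = 2 + 3 = 5$)
$\left(\left(\frac{\left(-1\right) \frac{1}{20}}{36 + 21} + \frac{13}{53}\right) + I\right)^{2} = \left(\left(\frac{\left(-1\right) \frac{1}{20}}{36 + 21} + \frac{13}{53}\right) + 5\right)^{2} = \left(\left(\frac{\left(-1\right) \frac{1}{20}}{57} + 13 \cdot \frac{1}{53}\right) + 5\right)^{2} = \left(\left(\left(- \frac{1}{20}\right) \frac{1}{57} + \frac{13}{53}\right) + 5\right)^{2} = \left(\left(- \frac{1}{1140} + \frac{13}{53}\right) + 5\right)^{2} = \left(\frac{14767}{60420} + 5\right)^{2} = \left(\frac{316867}{60420}\right)^{2} = \frac{100404695689}{3650576400}$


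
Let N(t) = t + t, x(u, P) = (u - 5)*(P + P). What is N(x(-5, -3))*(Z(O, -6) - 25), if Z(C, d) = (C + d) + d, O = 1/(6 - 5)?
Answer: -4320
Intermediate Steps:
x(u, P) = 2*P*(-5 + u) (x(u, P) = (-5 + u)*(2*P) = 2*P*(-5 + u))
N(t) = 2*t
O = 1 (O = 1/1 = 1)
Z(C, d) = C + 2*d
N(x(-5, -3))*(Z(O, -6) - 25) = (2*(2*(-3)*(-5 - 5)))*((1 + 2*(-6)) - 25) = (2*(2*(-3)*(-10)))*((1 - 12) - 25) = (2*60)*(-11 - 25) = 120*(-36) = -4320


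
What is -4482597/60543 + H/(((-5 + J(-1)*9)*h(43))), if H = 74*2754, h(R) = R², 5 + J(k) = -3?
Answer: -30978057329/410461359 ≈ -75.471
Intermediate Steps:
J(k) = -8 (J(k) = -5 - 3 = -8)
H = 203796
-4482597/60543 + H/(((-5 + J(-1)*9)*h(43))) = -4482597/60543 + 203796/(((-5 - 8*9)*43²)) = -4482597*1/60543 + 203796/(((-5 - 72)*1849)) = -213457/2883 + 203796/((-77*1849)) = -213457/2883 + 203796/(-142373) = -213457/2883 + 203796*(-1/142373) = -213457/2883 - 203796/142373 = -30978057329/410461359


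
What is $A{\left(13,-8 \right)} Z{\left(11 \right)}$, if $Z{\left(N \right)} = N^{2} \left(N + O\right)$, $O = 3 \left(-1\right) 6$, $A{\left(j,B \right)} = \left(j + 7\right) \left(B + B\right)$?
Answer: $271040$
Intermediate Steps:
$A{\left(j,B \right)} = 2 B \left(7 + j\right)$ ($A{\left(j,B \right)} = \left(7 + j\right) 2 B = 2 B \left(7 + j\right)$)
$O = -18$ ($O = \left(-3\right) 6 = -18$)
$Z{\left(N \right)} = N^{2} \left(-18 + N\right)$ ($Z{\left(N \right)} = N^{2} \left(N - 18\right) = N^{2} \left(-18 + N\right)$)
$A{\left(13,-8 \right)} Z{\left(11 \right)} = 2 \left(-8\right) \left(7 + 13\right) 11^{2} \left(-18 + 11\right) = 2 \left(-8\right) 20 \cdot 121 \left(-7\right) = \left(-320\right) \left(-847\right) = 271040$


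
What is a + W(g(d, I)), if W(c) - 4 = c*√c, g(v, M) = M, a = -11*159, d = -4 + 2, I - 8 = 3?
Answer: -1745 + 11*√11 ≈ -1708.5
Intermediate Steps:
I = 11 (I = 8 + 3 = 11)
d = -2
a = -1749
W(c) = 4 + c^(3/2) (W(c) = 4 + c*√c = 4 + c^(3/2))
a + W(g(d, I)) = -1749 + (4 + 11^(3/2)) = -1749 + (4 + 11*√11) = -1745 + 11*√11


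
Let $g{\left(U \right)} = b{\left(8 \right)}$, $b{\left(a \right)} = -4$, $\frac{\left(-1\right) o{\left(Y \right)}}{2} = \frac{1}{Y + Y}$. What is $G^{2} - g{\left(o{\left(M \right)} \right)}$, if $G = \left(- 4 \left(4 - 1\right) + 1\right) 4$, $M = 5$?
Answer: $1940$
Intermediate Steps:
$G = -44$ ($G = \left(\left(-4\right) 3 + 1\right) 4 = \left(-12 + 1\right) 4 = \left(-11\right) 4 = -44$)
$o{\left(Y \right)} = - \frac{1}{Y}$ ($o{\left(Y \right)} = - \frac{2}{Y + Y} = - \frac{2}{2 Y} = - 2 \frac{1}{2 Y} = - \frac{1}{Y}$)
$g{\left(U \right)} = -4$
$G^{2} - g{\left(o{\left(M \right)} \right)} = \left(-44\right)^{2} - -4 = 1936 + 4 = 1940$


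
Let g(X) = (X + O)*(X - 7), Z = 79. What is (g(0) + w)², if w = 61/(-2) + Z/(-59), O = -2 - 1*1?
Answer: 1635841/13924 ≈ 117.48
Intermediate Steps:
O = -3 (O = -2 - 1 = -3)
g(X) = (-7 + X)*(-3 + X) (g(X) = (X - 3)*(X - 7) = (-3 + X)*(-7 + X) = (-7 + X)*(-3 + X))
w = -3757/118 (w = 61/(-2) + 79/(-59) = 61*(-½) + 79*(-1/59) = -61/2 - 79/59 = -3757/118 ≈ -31.839)
(g(0) + w)² = ((21 + 0² - 10*0) - 3757/118)² = ((21 + 0 + 0) - 3757/118)² = (21 - 3757/118)² = (-1279/118)² = 1635841/13924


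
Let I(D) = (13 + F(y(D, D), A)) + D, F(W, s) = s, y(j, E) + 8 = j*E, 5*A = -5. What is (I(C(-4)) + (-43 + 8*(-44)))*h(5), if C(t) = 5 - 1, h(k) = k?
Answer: -1895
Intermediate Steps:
A = -1 (A = (1/5)*(-5) = -1)
y(j, E) = -8 + E*j (y(j, E) = -8 + j*E = -8 + E*j)
C(t) = 4
I(D) = 12 + D (I(D) = (13 - 1) + D = 12 + D)
(I(C(-4)) + (-43 + 8*(-44)))*h(5) = ((12 + 4) + (-43 + 8*(-44)))*5 = (16 + (-43 - 352))*5 = (16 - 395)*5 = -379*5 = -1895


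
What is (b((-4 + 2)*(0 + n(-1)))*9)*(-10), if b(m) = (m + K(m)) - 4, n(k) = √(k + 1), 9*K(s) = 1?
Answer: 350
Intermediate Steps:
K(s) = ⅑ (K(s) = (⅑)*1 = ⅑)
n(k) = √(1 + k)
b(m) = -35/9 + m (b(m) = (m + ⅑) - 4 = (⅑ + m) - 4 = -35/9 + m)
(b((-4 + 2)*(0 + n(-1)))*9)*(-10) = ((-35/9 + (-4 + 2)*(0 + √(1 - 1)))*9)*(-10) = ((-35/9 - 2*(0 + √0))*9)*(-10) = ((-35/9 - 2*(0 + 0))*9)*(-10) = ((-35/9 - 2*0)*9)*(-10) = ((-35/9 + 0)*9)*(-10) = -35/9*9*(-10) = -35*(-10) = 350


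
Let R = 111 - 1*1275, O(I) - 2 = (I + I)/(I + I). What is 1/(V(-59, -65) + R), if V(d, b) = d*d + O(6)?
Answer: 1/2320 ≈ 0.00043103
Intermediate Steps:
O(I) = 3 (O(I) = 2 + (I + I)/(I + I) = 2 + (2*I)/((2*I)) = 2 + (2*I)*(1/(2*I)) = 2 + 1 = 3)
R = -1164 (R = 111 - 1275 = -1164)
V(d, b) = 3 + d² (V(d, b) = d*d + 3 = d² + 3 = 3 + d²)
1/(V(-59, -65) + R) = 1/((3 + (-59)²) - 1164) = 1/((3 + 3481) - 1164) = 1/(3484 - 1164) = 1/2320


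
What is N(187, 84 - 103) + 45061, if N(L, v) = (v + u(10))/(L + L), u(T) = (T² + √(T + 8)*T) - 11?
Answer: 8426442/187 + 15*√2/187 ≈ 45061.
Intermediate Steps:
u(T) = -11 + T² + T*√(8 + T) (u(T) = (T² + √(8 + T)*T) - 11 = (T² + T*√(8 + T)) - 11 = -11 + T² + T*√(8 + T))
N(L, v) = (89 + v + 30*√2)/(2*L) (N(L, v) = (v + (-11 + 10² + 10*√(8 + 10)))/(L + L) = (v + (-11 + 100 + 10*√18))/((2*L)) = (v + (-11 + 100 + 10*(3*√2)))*(1/(2*L)) = (v + (-11 + 100 + 30*√2))*(1/(2*L)) = (v + (89 + 30*√2))*(1/(2*L)) = (89 + v + 30*√2)*(1/(2*L)) = (89 + v + 30*√2)/(2*L))
N(187, 84 - 103) + 45061 = (½)*(89 + (84 - 103) + 30*√2)/187 + 45061 = (½)*(1/187)*(89 - 19 + 30*√2) + 45061 = (½)*(1/187)*(70 + 30*√2) + 45061 = (35/187 + 15*√2/187) + 45061 = 8426442/187 + 15*√2/187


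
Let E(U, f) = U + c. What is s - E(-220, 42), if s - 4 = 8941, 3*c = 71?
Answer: 27424/3 ≈ 9141.3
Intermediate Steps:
c = 71/3 (c = (⅓)*71 = 71/3 ≈ 23.667)
s = 8945 (s = 4 + 8941 = 8945)
E(U, f) = 71/3 + U (E(U, f) = U + 71/3 = 71/3 + U)
s - E(-220, 42) = 8945 - (71/3 - 220) = 8945 - 1*(-589/3) = 8945 + 589/3 = 27424/3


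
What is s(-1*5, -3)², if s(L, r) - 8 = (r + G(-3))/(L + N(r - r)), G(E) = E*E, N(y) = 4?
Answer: 4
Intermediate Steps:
G(E) = E²
s(L, r) = 8 + (9 + r)/(4 + L) (s(L, r) = 8 + (r + (-3)²)/(L + 4) = 8 + (r + 9)/(4 + L) = 8 + (9 + r)/(4 + L))
s(-1*5, -3)² = ((41 - 3 + 8*(-1*5))/(4 - 1*5))² = ((41 - 3 + 8*(-5))/(4 - 5))² = ((41 - 3 - 40)/(-1))² = (-1*(-2))² = 2² = 4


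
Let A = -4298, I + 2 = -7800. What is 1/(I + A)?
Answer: -1/12100 ≈ -8.2645e-5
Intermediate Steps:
I = -7802 (I = -2 - 7800 = -7802)
1/(I + A) = 1/(-7802 - 4298) = 1/(-12100) = -1/12100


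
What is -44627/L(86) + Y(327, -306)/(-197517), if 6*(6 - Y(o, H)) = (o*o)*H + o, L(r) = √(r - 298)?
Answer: -10906661/395034 + 44627*I*√53/106 ≈ -27.609 + 3065.0*I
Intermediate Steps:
L(r) = √(-298 + r)
Y(o, H) = 6 - o/6 - H*o²/6 (Y(o, H) = 6 - ((o*o)*H + o)/6 = 6 - (o²*H + o)/6 = 6 - (H*o² + o)/6 = 6 - (o + H*o²)/6 = 6 + (-o/6 - H*o²/6) = 6 - o/6 - H*o²/6)
-44627/L(86) + Y(327, -306)/(-197517) = -44627/√(-298 + 86) + (6 - ⅙*327 - ⅙*(-306)*327²)/(-197517) = -44627*(-I*√53/106) + (6 - 109/2 - ⅙*(-306)*106929)*(-1/197517) = -44627*(-I*√53/106) + (6 - 109/2 + 5453379)*(-1/197517) = -(-44627)*I*√53/106 + (10906661/2)*(-1/197517) = 44627*I*√53/106 - 10906661/395034 = -10906661/395034 + 44627*I*√53/106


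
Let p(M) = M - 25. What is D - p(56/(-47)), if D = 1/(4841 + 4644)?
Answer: 11676082/445795 ≈ 26.192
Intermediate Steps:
D = 1/9485 ≈ 0.00010543
p(M) = -25 + M
D - p(56/(-47)) = 1/9485 - (-25 + 56/(-47)) = 1/9485 - (-25 + 56*(-1/47)) = 1/9485 - (-25 - 56/47) = 1/9485 - 1*(-1231/47) = 1/9485 + 1231/47 = 11676082/445795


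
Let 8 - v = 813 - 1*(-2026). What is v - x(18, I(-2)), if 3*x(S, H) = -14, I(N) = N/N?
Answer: -8479/3 ≈ -2826.3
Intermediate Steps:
I(N) = 1
v = -2831 (v = 8 - (813 - 1*(-2026)) = 8 - (813 + 2026) = 8 - 1*2839 = 8 - 2839 = -2831)
x(S, H) = -14/3 (x(S, H) = (⅓)*(-14) = -14/3)
v - x(18, I(-2)) = -2831 - 1*(-14/3) = -2831 + 14/3 = -8479/3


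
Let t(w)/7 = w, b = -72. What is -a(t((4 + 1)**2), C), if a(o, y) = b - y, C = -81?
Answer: -9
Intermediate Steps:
t(w) = 7*w
a(o, y) = -72 - y
-a(t((4 + 1)**2), C) = -(-72 - 1*(-81)) = -(-72 + 81) = -1*9 = -9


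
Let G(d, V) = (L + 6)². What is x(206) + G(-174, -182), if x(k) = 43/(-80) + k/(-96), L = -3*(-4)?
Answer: 19279/60 ≈ 321.32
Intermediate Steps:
L = 12
x(k) = -43/80 - k/96 (x(k) = 43*(-1/80) + k*(-1/96) = -43/80 - k/96)
G(d, V) = 324 (G(d, V) = (12 + 6)² = 18² = 324)
x(206) + G(-174, -182) = (-43/80 - 1/96*206) + 324 = (-43/80 - 103/48) + 324 = -161/60 + 324 = 19279/60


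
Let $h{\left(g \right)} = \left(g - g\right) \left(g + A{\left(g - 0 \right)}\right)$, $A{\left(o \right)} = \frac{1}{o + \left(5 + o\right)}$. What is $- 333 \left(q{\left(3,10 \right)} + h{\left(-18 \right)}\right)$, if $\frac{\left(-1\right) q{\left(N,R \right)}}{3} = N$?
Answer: $2997$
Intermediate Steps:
$q{\left(N,R \right)} = - 3 N$
$A{\left(o \right)} = \frac{1}{5 + 2 o}$
$h{\left(g \right)} = 0$ ($h{\left(g \right)} = \left(g - g\right) \left(g + \frac{1}{5 + 2 \left(g - 0\right)}\right) = 0 \left(g + \frac{1}{5 + 2 \left(g + 0\right)}\right) = 0 \left(g + \frac{1}{5 + 2 g}\right) = 0$)
$- 333 \left(q{\left(3,10 \right)} + h{\left(-18 \right)}\right) = - 333 \left(\left(-3\right) 3 + 0\right) = - 333 \left(-9 + 0\right) = \left(-333\right) \left(-9\right) = 2997$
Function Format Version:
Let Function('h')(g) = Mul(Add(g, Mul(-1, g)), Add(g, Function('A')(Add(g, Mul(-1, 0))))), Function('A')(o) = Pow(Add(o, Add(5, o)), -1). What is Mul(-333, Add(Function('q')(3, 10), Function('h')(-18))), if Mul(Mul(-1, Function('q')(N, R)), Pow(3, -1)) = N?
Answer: 2997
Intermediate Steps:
Function('q')(N, R) = Mul(-3, N)
Function('A')(o) = Pow(Add(5, Mul(2, o)), -1)
Function('h')(g) = 0 (Function('h')(g) = Mul(Add(g, Mul(-1, g)), Add(g, Pow(Add(5, Mul(2, Add(g, Mul(-1, 0)))), -1))) = Mul(0, Add(g, Pow(Add(5, Mul(2, Add(g, 0))), -1))) = Mul(0, Add(g, Pow(Add(5, Mul(2, g)), -1))) = 0)
Mul(-333, Add(Function('q')(3, 10), Function('h')(-18))) = Mul(-333, Add(Mul(-3, 3), 0)) = Mul(-333, Add(-9, 0)) = Mul(-333, -9) = 2997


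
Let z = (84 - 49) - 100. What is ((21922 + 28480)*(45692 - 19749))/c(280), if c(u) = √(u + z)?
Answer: 1307579086*√215/215 ≈ 8.9176e+7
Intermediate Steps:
z = -65 (z = 35 - 100 = -65)
c(u) = √(-65 + u) (c(u) = √(u - 65) = √(-65 + u))
((21922 + 28480)*(45692 - 19749))/c(280) = ((21922 + 28480)*(45692 - 19749))/(√(-65 + 280)) = (50402*25943)/(√215) = 1307579086*(√215/215) = 1307579086*√215/215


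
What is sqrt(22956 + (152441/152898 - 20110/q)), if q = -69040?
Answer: sqrt(1598842853239312248978)/263901948 ≈ 151.52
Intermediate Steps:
sqrt(22956 + (152441/152898 - 20110/q)) = sqrt(22956 + (152441/152898 - 20110/(-69040))) = sqrt(22956 + (152441*(1/152898) - 20110*(-1/69040))) = sqrt(22956 + (152441/152898 + 2011/6904)) = sqrt(22956 + 679965271/527803896) = sqrt(12116946201847/527803896) = sqrt(1598842853239312248978)/263901948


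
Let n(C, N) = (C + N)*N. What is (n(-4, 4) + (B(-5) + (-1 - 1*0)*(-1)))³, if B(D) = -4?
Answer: -27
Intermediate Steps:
n(C, N) = N*(C + N)
(n(-4, 4) + (B(-5) + (-1 - 1*0)*(-1)))³ = (4*(-4 + 4) + (-4 + (-1 - 1*0)*(-1)))³ = (4*0 + (-4 + (-1 + 0)*(-1)))³ = (0 + (-4 - 1*(-1)))³ = (0 + (-4 + 1))³ = (0 - 3)³ = (-3)³ = -27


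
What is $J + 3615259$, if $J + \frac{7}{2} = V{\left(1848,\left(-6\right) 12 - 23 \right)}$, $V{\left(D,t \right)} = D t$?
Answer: $\frac{6879391}{2} \approx 3.4397 \cdot 10^{6}$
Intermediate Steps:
$J = - \frac{351127}{2}$ ($J = - \frac{7}{2} + 1848 \left(\left(-6\right) 12 - 23\right) = - \frac{7}{2} + 1848 \left(-72 - 23\right) = - \frac{7}{2} + 1848 \left(-95\right) = - \frac{7}{2} - 175560 = - \frac{351127}{2} \approx -1.7556 \cdot 10^{5}$)
$J + 3615259 = - \frac{351127}{2} + 3615259 = \frac{6879391}{2}$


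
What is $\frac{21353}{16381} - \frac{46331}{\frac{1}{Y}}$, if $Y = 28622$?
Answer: $- \frac{21722612811689}{16381} \approx -1.3261 \cdot 10^{9}$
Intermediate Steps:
$\frac{21353}{16381} - \frac{46331}{\frac{1}{Y}} = \frac{21353}{16381} - \frac{46331}{\frac{1}{28622}} = 21353 \cdot \frac{1}{16381} - 46331 \frac{1}{\frac{1}{28622}} = \frac{21353}{16381} - 1326085882 = - \frac{21722612811689}{16381}$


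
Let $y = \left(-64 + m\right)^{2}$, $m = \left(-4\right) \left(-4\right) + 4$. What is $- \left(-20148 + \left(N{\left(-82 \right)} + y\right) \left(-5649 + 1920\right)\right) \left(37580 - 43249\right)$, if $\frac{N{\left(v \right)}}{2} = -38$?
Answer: $-39434062872$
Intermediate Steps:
$N{\left(v \right)} = -76$ ($N{\left(v \right)} = 2 \left(-38\right) = -76$)
$m = 20$ ($m = 16 + 4 = 20$)
$y = 1936$ ($y = \left(-64 + 20\right)^{2} = \left(-44\right)^{2} = 1936$)
$- \left(-20148 + \left(N{\left(-82 \right)} + y\right) \left(-5649 + 1920\right)\right) \left(37580 - 43249\right) = - \left(-20148 + \left(-76 + 1936\right) \left(-5649 + 1920\right)\right) \left(37580 - 43249\right) = - \left(-20148 + 1860 \left(-3729\right)\right) \left(-5669\right) = - \left(-20148 - 6935940\right) \left(-5669\right) = - \left(-6956088\right) \left(-5669\right) = \left(-1\right) 39434062872 = -39434062872$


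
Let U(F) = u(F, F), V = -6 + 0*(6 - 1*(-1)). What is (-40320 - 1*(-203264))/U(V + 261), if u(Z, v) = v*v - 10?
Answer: 162944/65015 ≈ 2.5063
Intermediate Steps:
V = -6 (V = -6 + 0*(6 + 1) = -6 + 0*7 = -6 + 0 = -6)
u(Z, v) = -10 + v**2 (u(Z, v) = v**2 - 10 = -10 + v**2)
U(F) = -10 + F**2
(-40320 - 1*(-203264))/U(V + 261) = (-40320 - 1*(-203264))/(-10 + (-6 + 261)**2) = (-40320 + 203264)/(-10 + 255**2) = 162944/(-10 + 65025) = 162944/65015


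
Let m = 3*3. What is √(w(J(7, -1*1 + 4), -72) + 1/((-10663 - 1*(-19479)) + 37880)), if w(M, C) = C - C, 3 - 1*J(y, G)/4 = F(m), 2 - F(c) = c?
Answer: √11674/23348 ≈ 0.0046276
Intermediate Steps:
m = 9
F(c) = 2 - c
J(y, G) = 40 (J(y, G) = 12 - 4*(2 - 1*9) = 12 - 4*(2 - 9) = 12 - 4*(-7) = 12 + 28 = 40)
w(M, C) = 0
√(w(J(7, -1*1 + 4), -72) + 1/((-10663 - 1*(-19479)) + 37880)) = √(0 + 1/((-10663 - 1*(-19479)) + 37880)) = √(0 + 1/((-10663 + 19479) + 37880)) = √(0 + 1/(8816 + 37880)) = √(0 + 1/46696) = √(1/46696) = √11674/23348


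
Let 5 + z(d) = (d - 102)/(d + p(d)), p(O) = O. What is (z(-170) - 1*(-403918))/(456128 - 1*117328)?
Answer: 2019569/1694000 ≈ 1.1922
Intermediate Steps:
z(d) = -5 + (-102 + d)/(2*d) (z(d) = -5 + (d - 102)/(d + d) = -5 + (-102 + d)/((2*d)) = -5 + (-102 + d)*(1/(2*d)) = -5 + (-102 + d)/(2*d))
(z(-170) - 1*(-403918))/(456128 - 1*117328) = ((-9/2 - 51/(-170)) - 1*(-403918))/(456128 - 1*117328) = ((-9/2 - 51*(-1/170)) + 403918)/(456128 - 117328) = ((-9/2 + 3/10) + 403918)/338800 = (-21/5 + 403918)*(1/338800) = (2019569/5)*(1/338800) = 2019569/1694000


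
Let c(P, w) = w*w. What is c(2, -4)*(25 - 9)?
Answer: 256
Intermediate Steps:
c(P, w) = w²
c(2, -4)*(25 - 9) = (-4)²*(25 - 9) = 16*16 = 256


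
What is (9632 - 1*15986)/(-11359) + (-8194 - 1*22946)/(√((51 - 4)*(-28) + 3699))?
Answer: 6354/11359 - 31140*√2383/2383 ≈ -637.35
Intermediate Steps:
(9632 - 1*15986)/(-11359) + (-8194 - 1*22946)/(√((51 - 4)*(-28) + 3699)) = (9632 - 15986)*(-1/11359) + (-8194 - 22946)/(√(47*(-28) + 3699)) = -6354*(-1/11359) - 31140/√(-1316 + 3699) = 6354/11359 - 31140*√2383/2383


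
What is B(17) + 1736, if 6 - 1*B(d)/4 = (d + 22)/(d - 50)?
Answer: 19412/11 ≈ 1764.7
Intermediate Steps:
B(d) = 24 - 4*(22 + d)/(-50 + d) (B(d) = 24 - 4*(d + 22)/(d - 50) = 24 - 4*(22 + d)/(-50 + d))
B(17) + 1736 = 4*(-322 + 5*17)/(-50 + 17) + 1736 = 4*(-322 + 85)/(-33) + 1736 = 4*(-1/33)*(-237) + 1736 = 316/11 + 1736 = 19412/11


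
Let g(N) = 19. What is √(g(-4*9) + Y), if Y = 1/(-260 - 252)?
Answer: √19454/32 ≈ 4.3587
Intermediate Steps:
Y = -1/512 (Y = 1/(-512) = -1/512 ≈ -0.0019531)
√(g(-4*9) + Y) = √(19 - 1/512) = √(9727/512) = √19454/32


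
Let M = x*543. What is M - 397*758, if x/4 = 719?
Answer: 1260742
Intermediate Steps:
x = 2876 (x = 4*719 = 2876)
M = 1561668 (M = 2876*543 = 1561668)
M - 397*758 = 1561668 - 397*758 = 1561668 - 300926 = 1260742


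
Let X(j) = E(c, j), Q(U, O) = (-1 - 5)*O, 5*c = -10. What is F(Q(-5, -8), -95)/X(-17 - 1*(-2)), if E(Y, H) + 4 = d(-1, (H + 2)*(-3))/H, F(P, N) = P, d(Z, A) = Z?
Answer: -720/59 ≈ -12.203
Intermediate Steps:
c = -2 (c = (1/5)*(-10) = -2)
Q(U, O) = -6*O
E(Y, H) = -4 - 1/H
X(j) = -4 - 1/j
F(Q(-5, -8), -95)/X(-17 - 1*(-2)) = (-6*(-8))/(-4 - 1/(-17 - 1*(-2))) = 48/(-4 - 1/(-17 + 2)) = 48/(-4 - 1/(-15)) = 48/(-4 - 1*(-1/15)) = 48/(-4 + 1/15) = 48/(-59/15) = 48*(-15/59) = -720/59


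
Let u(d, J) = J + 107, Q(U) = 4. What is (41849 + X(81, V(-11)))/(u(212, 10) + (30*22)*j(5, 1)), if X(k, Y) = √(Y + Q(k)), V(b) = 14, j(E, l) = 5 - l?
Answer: 41849/2757 + √2/919 ≈ 15.181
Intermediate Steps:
u(d, J) = 107 + J
X(k, Y) = √(4 + Y) (X(k, Y) = √(Y + 4) = √(4 + Y))
(41849 + X(81, V(-11)))/(u(212, 10) + (30*22)*j(5, 1)) = (41849 + √(4 + 14))/((107 + 10) + (30*22)*(5 - 1*1)) = (41849 + √18)/(117 + 660*(5 - 1)) = (41849 + 3*√2)/(117 + 660*4) = (41849 + 3*√2)/(117 + 2640) = (41849 + 3*√2)/2757 = (41849 + 3*√2)*(1/2757) = 41849/2757 + √2/919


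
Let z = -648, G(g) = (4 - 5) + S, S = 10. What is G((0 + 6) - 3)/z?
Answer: -1/72 ≈ -0.013889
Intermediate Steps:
G(g) = 9 (G(g) = (4 - 5) + 10 = -1 + 10 = 9)
G((0 + 6) - 3)/z = 9/(-648) = 9*(-1/648) = -1/72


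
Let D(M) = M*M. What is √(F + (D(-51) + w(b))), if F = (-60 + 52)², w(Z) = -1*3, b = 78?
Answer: 11*√22 ≈ 51.595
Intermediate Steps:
w(Z) = -3
D(M) = M²
F = 64 (F = (-8)² = 64)
√(F + (D(-51) + w(b))) = √(64 + ((-51)² - 3)) = √(64 + (2601 - 3)) = √(64 + 2598) = √2662 = 11*√22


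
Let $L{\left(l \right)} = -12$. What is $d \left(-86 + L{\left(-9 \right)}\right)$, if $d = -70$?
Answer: $6860$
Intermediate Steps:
$d \left(-86 + L{\left(-9 \right)}\right) = - 70 \left(-86 - 12\right) = \left(-70\right) \left(-98\right) = 6860$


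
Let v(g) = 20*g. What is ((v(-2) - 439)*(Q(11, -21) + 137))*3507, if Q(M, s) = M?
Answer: -248618244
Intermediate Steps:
((v(-2) - 439)*(Q(11, -21) + 137))*3507 = ((20*(-2) - 439)*(11 + 137))*3507 = ((-40 - 439)*148)*3507 = -479*148*3507 = -70892*3507 = -248618244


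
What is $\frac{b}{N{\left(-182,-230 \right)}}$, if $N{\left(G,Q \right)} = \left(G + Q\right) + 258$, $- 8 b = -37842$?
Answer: $- \frac{2703}{88} \approx -30.716$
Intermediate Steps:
$b = \frac{18921}{4}$ ($b = \left(- \frac{1}{8}\right) \left(-37842\right) = \frac{18921}{4} \approx 4730.3$)
$N{\left(G,Q \right)} = 258 + G + Q$
$\frac{b}{N{\left(-182,-230 \right)}} = \frac{18921}{4 \left(258 - 182 - 230\right)} = \frac{18921}{4 \left(-154\right)} = \frac{18921}{4} \left(- \frac{1}{154}\right) = - \frac{2703}{88}$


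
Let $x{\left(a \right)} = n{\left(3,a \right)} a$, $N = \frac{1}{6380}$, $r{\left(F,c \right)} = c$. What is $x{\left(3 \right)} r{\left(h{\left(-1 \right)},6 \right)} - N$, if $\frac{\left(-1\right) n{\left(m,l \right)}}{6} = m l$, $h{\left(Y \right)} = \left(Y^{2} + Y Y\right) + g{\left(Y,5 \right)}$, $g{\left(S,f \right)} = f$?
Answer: $- \frac{6201361}{6380} \approx -972.0$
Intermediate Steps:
$h{\left(Y \right)} = 5 + 2 Y^{2}$ ($h{\left(Y \right)} = \left(Y^{2} + Y Y\right) + 5 = \left(Y^{2} + Y^{2}\right) + 5 = 2 Y^{2} + 5 = 5 + 2 Y^{2}$)
$n{\left(m,l \right)} = - 6 l m$ ($n{\left(m,l \right)} = - 6 m l = - 6 l m$)
$N = \frac{1}{6380} \approx 0.00015674$
$x{\left(a \right)} = - 18 a^{2}$ ($x{\left(a \right)} = \left(-6\right) a 3 a = - 18 a a = - 18 a^{2}$)
$x{\left(3 \right)} r{\left(h{\left(-1 \right)},6 \right)} - N = - 18 \cdot 3^{2} \cdot 6 - \frac{1}{6380} = \left(-18\right) 9 \cdot 6 - \frac{1}{6380} = \left(-162\right) 6 - \frac{1}{6380} = -972 - \frac{1}{6380} = - \frac{6201361}{6380}$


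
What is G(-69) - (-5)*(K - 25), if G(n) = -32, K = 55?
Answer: 118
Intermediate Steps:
G(-69) - (-5)*(K - 25) = -32 - (-5)*(55 - 25) = -32 - (-5)*30 = -32 - 1*(-150) = -32 + 150 = 118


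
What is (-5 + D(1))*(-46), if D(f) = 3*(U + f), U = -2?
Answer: 368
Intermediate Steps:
D(f) = -6 + 3*f (D(f) = 3*(-2 + f) = -6 + 3*f)
(-5 + D(1))*(-46) = (-5 + (-6 + 3*1))*(-46) = (-5 + (-6 + 3))*(-46) = (-5 - 3)*(-46) = -8*(-46) = 368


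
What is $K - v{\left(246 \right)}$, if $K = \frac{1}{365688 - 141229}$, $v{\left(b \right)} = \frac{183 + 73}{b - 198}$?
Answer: $- \frac{3591341}{673377} \approx -5.3333$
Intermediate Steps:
$v{\left(b \right)} = \frac{256}{-198 + b}$
$K = \frac{1}{224459} \approx 4.4552 \cdot 10^{-6}$
$K - v{\left(246 \right)} = \frac{1}{224459} - \frac{256}{-198 + 246} = \frac{1}{224459} - \frac{256}{48} = \frac{1}{224459} - 256 \cdot \frac{1}{48} = \frac{1}{224459} - \frac{16}{3} = - \frac{3591341}{673377}$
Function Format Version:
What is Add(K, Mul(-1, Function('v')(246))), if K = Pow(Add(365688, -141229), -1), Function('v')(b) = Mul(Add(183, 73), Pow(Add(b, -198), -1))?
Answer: Rational(-3591341, 673377) ≈ -5.3333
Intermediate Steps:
Function('v')(b) = Mul(256, Pow(Add(-198, b), -1))
K = Rational(1, 224459) (K = Pow(224459, -1) = Rational(1, 224459) ≈ 4.4552e-6)
Add(K, Mul(-1, Function('v')(246))) = Add(Rational(1, 224459), Mul(-1, Mul(256, Pow(Add(-198, 246), -1)))) = Add(Rational(1, 224459), Mul(-1, Mul(256, Pow(48, -1)))) = Add(Rational(1, 224459), Mul(-1, Mul(256, Rational(1, 48)))) = Add(Rational(1, 224459), Mul(-1, Rational(16, 3))) = Add(Rational(1, 224459), Rational(-16, 3)) = Rational(-3591341, 673377)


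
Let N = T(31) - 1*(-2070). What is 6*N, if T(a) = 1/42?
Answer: 86941/7 ≈ 12420.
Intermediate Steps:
T(a) = 1/42
N = 86941/42 (N = 1/42 - 1*(-2070) = 1/42 + 2070 = 86941/42 ≈ 2070.0)
6*N = 6*(86941/42) = 86941/7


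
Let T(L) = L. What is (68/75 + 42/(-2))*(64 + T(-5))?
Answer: -88913/75 ≈ -1185.5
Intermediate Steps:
(68/75 + 42/(-2))*(64 + T(-5)) = (68/75 + 42/(-2))*(64 - 5) = (68*(1/75) + 42*(-½))*59 = (68/75 - 21)*59 = -1507/75*59 = -88913/75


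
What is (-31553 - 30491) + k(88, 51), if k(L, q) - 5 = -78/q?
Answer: -1054689/17 ≈ -62041.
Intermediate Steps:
k(L, q) = 5 - 78/q
(-31553 - 30491) + k(88, 51) = (-31553 - 30491) + (5 - 78/51) = -62044 + (5 - 78*1/51) = -62044 + (5 - 26/17) = -62044 + 59/17 = -1054689/17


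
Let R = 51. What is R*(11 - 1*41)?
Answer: -1530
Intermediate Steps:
R*(11 - 1*41) = 51*(11 - 1*41) = 51*(11 - 41) = 51*(-30) = -1530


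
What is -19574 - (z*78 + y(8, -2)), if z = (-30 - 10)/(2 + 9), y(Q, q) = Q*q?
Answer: -212018/11 ≈ -19274.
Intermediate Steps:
z = -40/11 ≈ -3.6364
-19574 - (z*78 + y(8, -2)) = -19574 - (-40/11*78 + 8*(-2)) = -19574 - (-3120/11 - 16) = -19574 - 1*(-3296/11) = -19574 + 3296/11 = -212018/11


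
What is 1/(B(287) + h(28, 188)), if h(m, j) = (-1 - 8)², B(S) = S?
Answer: 1/368 ≈ 0.0027174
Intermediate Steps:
h(m, j) = 81 (h(m, j) = (-9)² = 81)
1/(B(287) + h(28, 188)) = 1/(287 + 81) = 1/368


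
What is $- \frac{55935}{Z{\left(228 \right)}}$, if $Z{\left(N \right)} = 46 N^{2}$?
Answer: $- \frac{6215}{265696} \approx -0.023391$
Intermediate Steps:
$- \frac{55935}{Z{\left(228 \right)}} = - \frac{55935}{46 \cdot 228^{2}} = - \frac{55935}{46 \cdot 51984} = - \frac{55935}{2391264} = \left(-55935\right) \frac{1}{2391264} = - \frac{6215}{265696}$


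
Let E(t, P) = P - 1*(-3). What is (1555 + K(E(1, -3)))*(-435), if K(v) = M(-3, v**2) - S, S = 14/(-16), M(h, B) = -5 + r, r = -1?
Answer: -5393565/8 ≈ -6.7420e+5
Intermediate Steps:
M(h, B) = -6 (M(h, B) = -5 - 1 = -6)
S = -7/8 (S = 14*(-1/16) = -7/8 ≈ -0.87500)
E(t, P) = 3 + P (E(t, P) = P + 3 = 3 + P)
K(v) = -41/8 (K(v) = -6 - 1*(-7/8) = -6 + 7/8 = -41/8)
(1555 + K(E(1, -3)))*(-435) = (1555 - 41/8)*(-435) = (12399/8)*(-435) = -5393565/8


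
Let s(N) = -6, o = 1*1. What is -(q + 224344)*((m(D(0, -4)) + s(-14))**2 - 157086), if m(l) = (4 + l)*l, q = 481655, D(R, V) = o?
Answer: 110901852915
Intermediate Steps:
o = 1
D(R, V) = 1
m(l) = l*(4 + l)
-(q + 224344)*((m(D(0, -4)) + s(-14))**2 - 157086) = -(481655 + 224344)*((1*(4 + 1) - 6)**2 - 157086) = -705999*((1*5 - 6)**2 - 157086) = -705999*((5 - 6)**2 - 157086) = -705999*((-1)**2 - 157086) = -705999*(1 - 157086) = -705999*(-157085) = -1*(-110901852915) = 110901852915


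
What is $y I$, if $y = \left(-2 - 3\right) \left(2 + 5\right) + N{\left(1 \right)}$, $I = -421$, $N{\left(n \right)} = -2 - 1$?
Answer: $15998$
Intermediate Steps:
$N{\left(n \right)} = -3$
$y = -38$ ($y = \left(-2 - 3\right) \left(2 + 5\right) - 3 = \left(-5\right) 7 - 3 = -35 - 3 = -38$)
$y I = \left(-38\right) \left(-421\right) = 15998$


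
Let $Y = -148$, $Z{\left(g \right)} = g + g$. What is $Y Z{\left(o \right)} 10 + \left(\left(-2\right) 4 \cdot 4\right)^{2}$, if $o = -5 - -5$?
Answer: $1024$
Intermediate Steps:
$o = 0$ ($o = -5 + 5 = 0$)
$Z{\left(g \right)} = 2 g$
$Y Z{\left(o \right)} 10 + \left(\left(-2\right) 4 \cdot 4\right)^{2} = - 148 \cdot 2 \cdot 0 \cdot 10 + \left(\left(-2\right) 4 \cdot 4\right)^{2} = - 148 \cdot 0 \cdot 10 + \left(\left(-8\right) 4\right)^{2} = \left(-148\right) 0 + \left(-32\right)^{2} = 0 + 1024 = 1024$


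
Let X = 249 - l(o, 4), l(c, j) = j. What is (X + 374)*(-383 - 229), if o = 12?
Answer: -378828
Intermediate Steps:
X = 245 (X = 249 - 1*4 = 249 - 4 = 245)
(X + 374)*(-383 - 229) = (245 + 374)*(-383 - 229) = 619*(-612) = -378828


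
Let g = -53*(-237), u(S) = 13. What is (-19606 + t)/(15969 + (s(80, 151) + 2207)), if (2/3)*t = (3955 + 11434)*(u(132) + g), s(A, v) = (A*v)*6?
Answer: 290232323/90656 ≈ 3201.5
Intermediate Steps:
s(A, v) = 6*A*v
g = 12561
t = 290251929 (t = 3*((3955 + 11434)*(13 + 12561))/2 = 3*(15389*12574)/2 = (3/2)*193501286 = 290251929)
(-19606 + t)/(15969 + (s(80, 151) + 2207)) = (-19606 + 290251929)/(15969 + (6*80*151 + 2207)) = 290232323/(15969 + (72480 + 2207)) = 290232323/(15969 + 74687) = 290232323/90656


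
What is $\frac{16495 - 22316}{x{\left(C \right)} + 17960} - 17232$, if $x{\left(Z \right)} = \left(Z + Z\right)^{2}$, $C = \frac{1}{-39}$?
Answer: $- \frac{470738223789}{27317164} \approx -17232.0$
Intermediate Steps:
$C = - \frac{1}{39} \approx -0.025641$
$x{\left(Z \right)} = 4 Z^{2}$ ($x{\left(Z \right)} = \left(2 Z\right)^{2} = 4 Z^{2}$)
$\frac{16495 - 22316}{x{\left(C \right)} + 17960} - 17232 = \frac{16495 - 22316}{4 \left(- \frac{1}{39}\right)^{2} + 17960} - 17232 = - \frac{5821}{4 \cdot \frac{1}{1521} + 17960} - 17232 = - \frac{5821}{\frac{4}{1521} + 17960} - 17232 = - \frac{5821}{\frac{27317164}{1521}} - 17232 = \left(-5821\right) \frac{1521}{27317164} - 17232 = - \frac{8853741}{27317164} - 17232 = - \frac{470738223789}{27317164}$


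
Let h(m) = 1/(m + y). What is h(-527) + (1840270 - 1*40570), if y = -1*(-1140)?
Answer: 1103216101/613 ≈ 1.7997e+6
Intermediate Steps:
y = 1140
h(m) = 1/(1140 + m) (h(m) = 1/(m + 1140) = 1/(1140 + m))
h(-527) + (1840270 - 1*40570) = 1/(1140 - 527) + (1840270 - 1*40570) = 1/613 + (1840270 - 40570) = 1/613 + 1799700 = 1103216101/613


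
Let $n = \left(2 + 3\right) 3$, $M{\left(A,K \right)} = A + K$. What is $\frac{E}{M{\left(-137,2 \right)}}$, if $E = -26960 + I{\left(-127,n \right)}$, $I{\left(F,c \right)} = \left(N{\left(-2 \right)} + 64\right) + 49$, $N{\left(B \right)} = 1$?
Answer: $\frac{26846}{135} \approx 198.86$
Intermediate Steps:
$n = 15$ ($n = 5 \cdot 3 = 15$)
$I{\left(F,c \right)} = 114$ ($I{\left(F,c \right)} = \left(1 + 64\right) + 49 = 65 + 49 = 114$)
$E = -26846$ ($E = -26960 + 114 = -26846$)
$\frac{E}{M{\left(-137,2 \right)}} = - \frac{26846}{-137 + 2} = - \frac{26846}{-135} = \left(-26846\right) \left(- \frac{1}{135}\right) = \frac{26846}{135}$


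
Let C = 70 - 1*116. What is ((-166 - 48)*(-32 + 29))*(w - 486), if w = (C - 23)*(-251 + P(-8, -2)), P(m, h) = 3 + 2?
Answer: 10585296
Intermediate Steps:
C = -46 (C = 70 - 116 = -46)
P(m, h) = 5
w = 16974 (w = (-46 - 23)*(-251 + 5) = -69*(-246) = 16974)
((-166 - 48)*(-32 + 29))*(w - 486) = ((-166 - 48)*(-32 + 29))*(16974 - 486) = -214*(-3)*16488 = 642*16488 = 10585296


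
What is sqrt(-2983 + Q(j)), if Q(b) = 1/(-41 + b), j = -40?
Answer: 2*I*sqrt(60406)/9 ≈ 54.617*I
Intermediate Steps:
sqrt(-2983 + Q(j)) = sqrt(-2983 + 1/(-41 - 40)) = sqrt(-2983 + 1/(-81)) = sqrt(-2983 - 1/81) = sqrt(-241624/81) = 2*I*sqrt(60406)/9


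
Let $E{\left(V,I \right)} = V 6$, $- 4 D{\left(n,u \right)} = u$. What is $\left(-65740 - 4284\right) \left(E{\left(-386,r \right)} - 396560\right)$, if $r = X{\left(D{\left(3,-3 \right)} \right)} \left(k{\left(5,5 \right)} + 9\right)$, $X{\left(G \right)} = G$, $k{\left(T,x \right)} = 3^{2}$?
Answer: $27930893024$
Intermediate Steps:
$D{\left(n,u \right)} = - \frac{u}{4}$
$k{\left(T,x \right)} = 9$
$r = \frac{27}{2}$ ($r = \left(- \frac{1}{4}\right) \left(-3\right) \left(9 + 9\right) = \frac{3}{4} \cdot 18 = \frac{27}{2} \approx 13.5$)
$E{\left(V,I \right)} = 6 V$
$\left(-65740 - 4284\right) \left(E{\left(-386,r \right)} - 396560\right) = \left(-65740 - 4284\right) \left(6 \left(-386\right) - 396560\right) = - 70024 \left(-2316 - 396560\right) = \left(-70024\right) \left(-398876\right) = 27930893024$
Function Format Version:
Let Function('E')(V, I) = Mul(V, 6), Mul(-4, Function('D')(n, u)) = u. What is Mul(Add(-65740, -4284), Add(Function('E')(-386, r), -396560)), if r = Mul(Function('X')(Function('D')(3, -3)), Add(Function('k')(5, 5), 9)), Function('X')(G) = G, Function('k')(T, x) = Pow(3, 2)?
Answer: 27930893024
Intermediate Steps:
Function('D')(n, u) = Mul(Rational(-1, 4), u)
Function('k')(T, x) = 9
r = Rational(27, 2) (r = Mul(Mul(Rational(-1, 4), -3), Add(9, 9)) = Mul(Rational(3, 4), 18) = Rational(27, 2) ≈ 13.500)
Function('E')(V, I) = Mul(6, V)
Mul(Add(-65740, -4284), Add(Function('E')(-386, r), -396560)) = Mul(Add(-65740, -4284), Add(Mul(6, -386), -396560)) = Mul(-70024, Add(-2316, -396560)) = Mul(-70024, -398876) = 27930893024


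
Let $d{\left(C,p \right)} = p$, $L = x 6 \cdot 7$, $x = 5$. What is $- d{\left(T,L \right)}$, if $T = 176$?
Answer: $-210$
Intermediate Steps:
$L = 210$ ($L = 5 \cdot 6 \cdot 7 = 30 \cdot 7 = 210$)
$- d{\left(T,L \right)} = \left(-1\right) 210 = -210$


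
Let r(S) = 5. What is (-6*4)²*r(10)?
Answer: 2880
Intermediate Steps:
(-6*4)²*r(10) = (-6*4)²*5 = (-24)²*5 = 576*5 = 2880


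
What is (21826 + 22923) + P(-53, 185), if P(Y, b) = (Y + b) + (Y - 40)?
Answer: 44788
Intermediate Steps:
P(Y, b) = -40 + b + 2*Y (P(Y, b) = (Y + b) + (-40 + Y) = -40 + b + 2*Y)
(21826 + 22923) + P(-53, 185) = (21826 + 22923) + (-40 + 185 + 2*(-53)) = 44749 + (-40 + 185 - 106) = 44749 + 39 = 44788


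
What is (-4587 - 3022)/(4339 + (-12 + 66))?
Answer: -7609/4393 ≈ -1.7321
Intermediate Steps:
(-4587 - 3022)/(4339 + (-12 + 66)) = -7609/(4339 + 54) = -7609/4393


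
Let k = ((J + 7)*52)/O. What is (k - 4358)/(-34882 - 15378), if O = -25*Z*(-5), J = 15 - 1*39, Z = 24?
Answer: 3268721/37695000 ≈ 0.086715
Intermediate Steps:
J = -24 (J = 15 - 39 = -24)
O = 3000 (O = -25*24*(-5) = -600*(-5) = 3000)
k = -221/750 (k = ((-24 + 7)*52)/3000 = -17*52*(1/3000) = -884*1/3000 = -221/750 ≈ -0.29467)
(k - 4358)/(-34882 - 15378) = (-221/750 - 4358)/(-34882 - 15378) = -3268721/750/(-50260) = -3268721/750*(-1/50260) = 3268721/37695000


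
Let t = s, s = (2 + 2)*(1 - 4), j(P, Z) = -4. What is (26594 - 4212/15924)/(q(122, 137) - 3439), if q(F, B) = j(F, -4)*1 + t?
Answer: -35289887/4584785 ≈ -7.6972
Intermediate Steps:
s = -12 (s = 4*(-3) = -12)
t = -12
q(F, B) = -16 (q(F, B) = -4*1 - 12 = -4 - 12 = -16)
(26594 - 4212/15924)/(q(122, 137) - 3439) = (26594 - 4212/15924)/(-16 - 3439) = (26594 - 4212*1/15924)/(-3455) = (26594 - 351/1327)*(-1/3455) = (35289887/1327)*(-1/3455) = -35289887/4584785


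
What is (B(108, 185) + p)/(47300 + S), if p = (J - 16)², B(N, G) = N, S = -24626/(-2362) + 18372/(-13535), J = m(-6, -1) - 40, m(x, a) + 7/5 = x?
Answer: 329891827763/3781138273115 ≈ 0.087247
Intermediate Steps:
m(x, a) = -7/5 + x
J = -237/5 (J = (-7/5 - 6) - 40 = -37/5 - 40 = -237/5 ≈ -47.400)
S = 144959123/15984835 (S = -24626*(-1/2362) + 18372*(-1/13535) = 12313/1181 - 18372/13535 = 144959123/15984835 ≈ 9.0685)
p = 100489/25 (p = (-237/5 - 16)² = (-317/5)² = 100489/25 ≈ 4019.6)
(B(108, 185) + p)/(47300 + S) = (108 + 100489/25)/(47300 + 144959123/15984835) = 103189/(25*(756227654623/15984835)) = (103189/25)*(15984835/756227654623) = 329891827763/3781138273115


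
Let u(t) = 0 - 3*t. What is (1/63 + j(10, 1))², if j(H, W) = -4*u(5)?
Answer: 14295961/3969 ≈ 3601.9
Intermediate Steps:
u(t) = -3*t
j(H, W) = 60 (j(H, W) = -(-12)*5 = -4*(-15) = 60)
(1/63 + j(10, 1))² = (1/63 + 60)² = (3781/63)² = 14295961/3969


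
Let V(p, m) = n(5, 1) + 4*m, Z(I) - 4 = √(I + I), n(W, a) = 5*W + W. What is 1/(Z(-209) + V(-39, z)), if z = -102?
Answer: -17/6377 - I*√418/140294 ≈ -0.0026658 - 0.00014573*I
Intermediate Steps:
n(W, a) = 6*W
Z(I) = 4 + √2*√I (Z(I) = 4 + √(I + I) = 4 + √(2*I) = 4 + √2*√I)
V(p, m) = 30 + 4*m (V(p, m) = 6*5 + 4*m = 30 + 4*m)
1/(Z(-209) + V(-39, z)) = 1/((4 + √2*√(-209)) + (30 + 4*(-102))) = 1/((4 + √2*(I*√209)) + (30 - 408)) = 1/((4 + I*√418) - 378) = 1/(-374 + I*√418)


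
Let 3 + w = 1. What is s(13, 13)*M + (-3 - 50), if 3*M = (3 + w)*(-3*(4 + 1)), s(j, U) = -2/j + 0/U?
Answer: -679/13 ≈ -52.231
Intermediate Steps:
w = -2 (w = -3 + 1 = -2)
s(j, U) = -2/j (s(j, U) = -2/j + 0 = -2/j)
M = -5 (M = ((3 - 2)*(-3*(4 + 1)))/3 = (1*(-3*5))/3 = (1*(-15))/3 = (1/3)*(-15) = -5)
s(13, 13)*M + (-3 - 50) = -2/13*(-5) + (-3 - 50) = -2*1/13*(-5) - 53 = -2/13*(-5) - 53 = 10/13 - 53 = -679/13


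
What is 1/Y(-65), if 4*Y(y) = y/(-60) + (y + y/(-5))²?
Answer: 48/32461 ≈ 0.0014787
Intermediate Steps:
Y(y) = -y/240 + 4*y²/25 (Y(y) = (y/(-60) + (y + y/(-5))²)/4 = (y*(-1/60) + (y + y*(-⅕))²)/4 = (-y/60 + (y - y/5)²)/4 = (-y/60 + (4*y/5)²)/4 = (-y/60 + 16*y²/25)/4 = -y/240 + 4*y²/25)
1/Y(-65) = 1/((1/1200)*(-65)*(-5 + 192*(-65))) = 1/((1/1200)*(-65)*(-5 - 12480)) = 1/((1/1200)*(-65)*(-12485)) = 1/(32461/48) = 48/32461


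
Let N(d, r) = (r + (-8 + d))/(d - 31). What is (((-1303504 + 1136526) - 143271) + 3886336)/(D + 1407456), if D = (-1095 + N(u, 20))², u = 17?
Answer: 700913052/511760257 ≈ 1.3696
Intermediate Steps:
N(d, r) = (-8 + d + r)/(-31 + d)
D = 235898881/196 (D = (-1095 + (-8 + 17 + 20)/(-31 + 17))² = (-1095 + 29/(-14))² = (-1095 - 1/14*29)² = (-1095 - 29/14)² = (-15359/14)² = 235898881/196 ≈ 1.2036e+6)
(((-1303504 + 1136526) - 143271) + 3886336)/(D + 1407456) = (((-1303504 + 1136526) - 143271) + 3886336)/(235898881/196 + 1407456) = ((-166978 - 143271) + 3886336)/(511760257/196) = (-310249 + 3886336)*(196/511760257) = 3576087*(196/511760257) = 700913052/511760257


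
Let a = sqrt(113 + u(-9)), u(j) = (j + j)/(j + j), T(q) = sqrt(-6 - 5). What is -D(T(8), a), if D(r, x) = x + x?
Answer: -2*sqrt(114) ≈ -21.354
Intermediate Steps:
T(q) = I*sqrt(11) (T(q) = sqrt(-11) = I*sqrt(11))
u(j) = 1 (u(j) = (2*j)/((2*j)) = (2*j)*(1/(2*j)) = 1)
a = sqrt(114) (a = sqrt(113 + 1) = sqrt(114) ≈ 10.677)
D(r, x) = 2*x
-D(T(8), a) = -2*sqrt(114)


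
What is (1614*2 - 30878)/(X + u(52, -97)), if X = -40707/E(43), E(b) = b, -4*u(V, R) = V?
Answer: 594475/20633 ≈ 28.812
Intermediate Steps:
u(V, R) = -V/4
X = -40707/43 ≈ -946.67
(1614*2 - 30878)/(X + u(52, -97)) = (1614*2 - 30878)/(-40707/43 - ¼*52) = (3228 - 30878)/(-40707/43 - 13) = -27650/(-41266/43) = -27650*(-43/41266) = 594475/20633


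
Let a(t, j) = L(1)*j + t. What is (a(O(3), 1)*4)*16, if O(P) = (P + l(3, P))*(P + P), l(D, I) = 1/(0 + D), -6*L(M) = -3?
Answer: 1312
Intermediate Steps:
L(M) = ½ (L(M) = -⅙*(-3) = ½)
l(D, I) = 1/D
O(P) = 2*P*(⅓ + P) (O(P) = (P + 1/3)*(P + P) = (P + ⅓)*(2*P) = (⅓ + P)*(2*P) = 2*P*(⅓ + P))
a(t, j) = t + j/2 (a(t, j) = j/2 + t = t + j/2)
(a(O(3), 1)*4)*16 = (((⅔)*3*(1 + 3*3) + (½)*1)*4)*16 = (((⅔)*3*(1 + 9) + ½)*4)*16 = (((⅔)*3*10 + ½)*4)*16 = ((20 + ½)*4)*16 = ((41/2)*4)*16 = 82*16 = 1312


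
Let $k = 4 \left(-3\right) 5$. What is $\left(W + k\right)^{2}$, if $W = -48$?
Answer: $11664$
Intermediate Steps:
$k = -60$ ($k = \left(-12\right) 5 = -60$)
$\left(W + k\right)^{2} = \left(-48 - 60\right)^{2} = \left(-108\right)^{2} = 11664$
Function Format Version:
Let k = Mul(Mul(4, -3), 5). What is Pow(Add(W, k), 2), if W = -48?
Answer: 11664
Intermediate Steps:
k = -60 (k = Mul(-12, 5) = -60)
Pow(Add(W, k), 2) = Pow(Add(-48, -60), 2) = Pow(-108, 2) = 11664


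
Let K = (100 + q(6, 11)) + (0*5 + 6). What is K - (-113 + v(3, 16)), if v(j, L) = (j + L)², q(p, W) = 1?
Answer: -141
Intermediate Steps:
v(j, L) = (L + j)²
K = 107 (K = (100 + 1) + (0*5 + 6) = 101 + (0 + 6) = 101 + 6 = 107)
K - (-113 + v(3, 16)) = 107 - (-113 + (16 + 3)²) = 107 - (-113 + 19²) = 107 - (-113 + 361) = 107 - 1*248 = 107 - 248 = -141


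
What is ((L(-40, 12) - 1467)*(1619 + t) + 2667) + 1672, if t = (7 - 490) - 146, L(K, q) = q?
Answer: -1436111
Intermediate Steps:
t = -629 (t = -483 - 146 = -629)
((L(-40, 12) - 1467)*(1619 + t) + 2667) + 1672 = ((12 - 1467)*(1619 - 629) + 2667) + 1672 = (-1455*990 + 2667) + 1672 = (-1440450 + 2667) + 1672 = -1437783 + 1672 = -1436111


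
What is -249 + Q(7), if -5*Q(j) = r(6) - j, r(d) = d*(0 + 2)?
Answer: -250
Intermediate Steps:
r(d) = 2*d (r(d) = d*2 = 2*d)
Q(j) = -12/5 + j/5 (Q(j) = -(2*6 - j)/5 = -(12 - j)/5 = -12/5 + j/5)
-249 + Q(7) = -249 + (-12/5 + (1/5)*7) = -249 + (-12/5 + 7/5) = -249 - 1 = -250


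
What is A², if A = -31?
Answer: 961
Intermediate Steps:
A² = (-31)² = 961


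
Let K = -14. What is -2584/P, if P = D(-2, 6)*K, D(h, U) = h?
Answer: -646/7 ≈ -92.286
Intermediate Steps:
P = 28 (P = -2*(-14) = 28)
-2584/P = -2584/28 = -68*19/14 = -646/7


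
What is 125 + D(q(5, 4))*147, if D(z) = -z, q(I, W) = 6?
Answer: -757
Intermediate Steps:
125 + D(q(5, 4))*147 = 125 - 1*6*147 = 125 - 6*147 = 125 - 882 = -757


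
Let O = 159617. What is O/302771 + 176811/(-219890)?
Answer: -18435061151/66576315190 ≈ -0.27690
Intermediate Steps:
O/302771 + 176811/(-219890) = 159617/302771 + 176811/(-219890) = 159617*(1/302771) + 176811*(-1/219890) = 159617/302771 - 176811/219890 = -18435061151/66576315190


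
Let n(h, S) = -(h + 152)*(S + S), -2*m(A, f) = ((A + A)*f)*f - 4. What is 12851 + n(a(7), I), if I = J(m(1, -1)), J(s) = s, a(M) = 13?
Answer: 12521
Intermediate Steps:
m(A, f) = 2 - A*f**2 (m(A, f) = -(((A + A)*f)*f - 4)/2 = -(((2*A)*f)*f - 4)/2 = -((2*A*f)*f - 4)/2 = -(2*A*f**2 - 4)/2 = -(-4 + 2*A*f**2)/2 = 2 - A*f**2)
I = 1 (I = 2 - 1*1*(-1)**2 = 2 - 1*1*1 = 2 - 1 = 1)
n(h, S) = -2*S*(152 + h) (n(h, S) = -(152 + h)*2*S = -2*S*(152 + h))
12851 + n(a(7), I) = 12851 - 2*1*(152 + 13) = 12851 - 2*1*165 = 12851 - 330 = 12521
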